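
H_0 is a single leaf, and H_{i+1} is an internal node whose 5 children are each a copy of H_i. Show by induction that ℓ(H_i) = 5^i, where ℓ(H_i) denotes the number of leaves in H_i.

Base case: ℓ(H_0) = 1, and 5^0 = 1.
Assume ℓ(H_j) = 5^j.
Then ℓ(H_{j+1}) = 5·ℓ(H_j) = 5·5^j = 5^{j+1}.
Hence ℓ(H_i) = 5^i for every i ≥ 0, by induction.

ℓ(H_i) = 5^i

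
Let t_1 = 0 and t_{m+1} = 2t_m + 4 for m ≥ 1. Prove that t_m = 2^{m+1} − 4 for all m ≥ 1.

Base case: t_1 = 0, and 2^{1+1} − 4 = 4 − 4 = 0.
Assume t_r = 2^{r+1} − 4 for some r ≥ 1.
Then t_{r+1} = 2t_r + 4 = 2·(2^{r+1} − 4) + 4 = 2^{r+2} − 8 + 4 = 2^{r+2} − 4.
So the formula holds for r+1, and by induction t_m = 2^{m+1} − 4 for all m ≥ 1.

t_m = 2^{m+1} − 4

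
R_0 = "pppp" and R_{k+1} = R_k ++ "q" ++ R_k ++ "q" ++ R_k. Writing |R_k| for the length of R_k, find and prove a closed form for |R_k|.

Claim: |R_k| = 5·3^k − 1.

Base case: |R_0| = 4, and 5·3^0 − 1 = 4.
Assume |R_r| = 5·3^r − 1.
Then |R_{r+1}| = 3|R_r| + 2 = 3(5·3^r − 1) + 2 = 5·3^{r+1} − 3 + 2 = 5·3^{r+1} − 1.
By induction, |R_k| = 5·3^k − 1 for all k ≥ 0.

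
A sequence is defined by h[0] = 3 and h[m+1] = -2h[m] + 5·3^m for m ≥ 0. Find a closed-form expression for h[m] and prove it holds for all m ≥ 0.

Claim: h[m] = 2·(-2)^m + 3^m.

Base case: h[0] = 3, and 2·(-2)^0 + 3^0 = 2 + 1 = 3.
Assume h[r] = 2·(-2)^r + 3^r for some r ≥ 0.
Then h[r+1] = -2h[r] + 5·3^r = -2·(2·(-2)^r + 3^r) + 5·3^r = 2·(-2)^{r+1} − 2·3^r + 5·3^r = 2·(-2)^{r+1} + 3·3^r = 2·(-2)^{r+1} + 3^{r+1}.
By induction, h[m] = 2·(-2)^m + 3^m for all m ≥ 0.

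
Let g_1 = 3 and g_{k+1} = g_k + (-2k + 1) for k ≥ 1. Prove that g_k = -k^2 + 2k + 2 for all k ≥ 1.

Base case: g_1 = 3, and -1^2 + 2·1 + 2 = 3.
Assume g_r = -r^2 + 2r + 2.
Then g_{r+1} = g_r + (-2r + 1) = (-r^2 + 2r + 2) + (-2r + 1) = -r^2 + 3,
and -(r+1)^2 + 2·(r+1) + 2 = -r^2 + 3.
This completes the inductive step, so g_k = -k^2 + 2k + 2 for all k ≥ 1.

g_k = -k^2 + 2k + 2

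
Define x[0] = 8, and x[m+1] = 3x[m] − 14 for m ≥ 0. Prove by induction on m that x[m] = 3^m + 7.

Base case: x[0] = 8, and 3^0 + 7 = 1 + 7 = 8.
Assume x[j] = 3^j + 7 for some j ≥ 0.
Then x[j+1] = 3x[j] − 14 = 3·(3^j + 7) − 14 = 3^{j+1} + 21 − 14 = 3^{j+1} + 7.
By induction, x[m] = 3^m + 7 for all m ≥ 0.

x[m] = 3^m + 7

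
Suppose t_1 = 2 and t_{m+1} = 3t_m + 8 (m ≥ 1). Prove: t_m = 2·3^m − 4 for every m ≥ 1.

Base case: t_1 = 2, and 2·3^1 − 4 = 6 − 4 = 2.
Assume t_k = 2·3^k − 4 for some k ≥ 1.
Then t_{k+1} = 3t_k + 8 = 3·(2·3^k − 4) + 8 = 6·3^k − 12 + 8 = 2·3^{k+1} − 4.
Hence t_m = 2·3^m − 4 for every m ≥ 1, by induction.

t_m = 2·3^m − 4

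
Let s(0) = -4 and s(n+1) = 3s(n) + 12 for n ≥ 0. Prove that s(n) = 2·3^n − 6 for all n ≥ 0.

Base case: s(0) = -4, and 2·3^0 − 6 = 2 − 6 = -4.
Assume s(j) = 2·3^j − 6 for some j ≥ 0.
Then s(j+1) = 3s(j) + 12 = 3·(2·3^j − 6) + 12 = 6·3^j − 18 + 12 = 2·3^{j+1} − 6.
By induction, s(n) = 2·3^n − 6 for all n ≥ 0.

s(n) = 2·3^n − 6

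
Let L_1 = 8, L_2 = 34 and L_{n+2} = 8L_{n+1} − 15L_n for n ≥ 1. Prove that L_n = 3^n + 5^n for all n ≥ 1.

Base cases: L_1 = 8 and 3^1 + 5^1 = 8; L_2 = 34 and 3^2 + 5^2 = 34.
Assume L_j = 3^j + 5^j for all 1 ≤ j ≤ r, where r ≥ 2.
Then L_{r+1} = 8L_r − 15L_{r−1} = 8·(3^r + 5^r) − 15·(3^{r−1} + 5^{r−1}) = (8·3 − 15)3^{r−1} + (8·5 − 15)5^{r−1} = 9·3^{r−1} + 25·5^{r−1} = 3^{r+1} + 5^{r+1}.
This completes the inductive step, so L_n = 3^n + 5^n for all n ≥ 1.

L_n = 3^n + 5^n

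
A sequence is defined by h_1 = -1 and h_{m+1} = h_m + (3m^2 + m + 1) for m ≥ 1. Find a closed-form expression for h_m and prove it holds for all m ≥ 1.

Claim: h_m = m^3 − m^2 + m − 2.

Base case: h_1 = -1, and 1^3 − 1^2 + 1 − 2 = -1.
Assume h_j = j^3 − j^2 + j − 2.
Then h_{j+1} = h_j + (3j^2 + j + 1) = (j^3 − j^2 + j − 2) + (3j^2 + j + 1) = j^3 + 2j^2 + 2j − 1,
and (j+1)^3 − (j+1)^2 + (j+1) − 2 = j^3 + 2j^2 + 2j − 1.
Hence h_m = m^3 − m^2 + m − 2 for every m ≥ 1, by induction.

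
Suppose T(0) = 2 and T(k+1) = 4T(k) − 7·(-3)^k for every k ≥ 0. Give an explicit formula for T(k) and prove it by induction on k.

Claim: T(k) = 4^k + (-3)^k.

Base case: T(0) = 2, and 4^0 + (-3)^0 = 1 + 1 = 2.
Assume T(j) = 4^j + (-3)^j for some j ≥ 0.
Then T(j+1) = 4T(j) − 7·(-3)^j = 4·(4^j + (-3)^j) − 7·(-3)^j = 4^{j+1} + 4·(-3)^j − 7·(-3)^j = 4^{j+1} − 3·(-3)^j = 4^{j+1} + (-3)^{j+1}.
So the formula holds for j+1, and by induction T(k) = 4^k + (-3)^k for all k ≥ 0.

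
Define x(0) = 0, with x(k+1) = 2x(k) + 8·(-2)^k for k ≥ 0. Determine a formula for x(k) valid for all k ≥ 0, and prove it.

Claim: x(k) = 2·2^k − 2·(-2)^k.

Base case: x(0) = 0, and 2·2^0 − 2·(-2)^0 = 2 − 2 = 0.
Assume x(j) = 2·2^j − 2·(-2)^j for some j ≥ 0.
Then x(j+1) = 2x(j) + 8·(-2)^j = 2·(2·2^j − 2·(-2)^j) + 8·(-2)^j = 2·2^{j+1} − 4·(-2)^j + 8·(-2)^j = 2·2^{j+1} + 4·(-2)^j = 2·2^{j+1} − 2·(-2)^{j+1}.
By induction, x(k) = 2·2^k − 2·(-2)^k for all k ≥ 0.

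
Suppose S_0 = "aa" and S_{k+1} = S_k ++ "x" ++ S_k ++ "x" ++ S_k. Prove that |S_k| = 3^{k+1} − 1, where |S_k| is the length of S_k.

Base case: |S_0| = 2, and 3^{0+1} − 1 = 2.
Assume |S_j| = 3^{j+1} − 1.
Then |S_{j+1}| = 3|S_j| + 2 = 3(3^{j+1} − 1) + 2 = 3^{j+2} − 3 + 2 = 3^{j+2} − 1.
Hence |S_k| = 3^{k+1} − 1 for every k ≥ 0, by induction.

|S_k| = 3^{k+1} − 1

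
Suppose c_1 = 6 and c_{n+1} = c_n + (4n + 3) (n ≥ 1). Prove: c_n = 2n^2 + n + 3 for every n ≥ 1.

Base case: c_1 = 6, and 2·1^2 + 1 + 3 = 6.
Assume c_k = 2k^2 + k + 3.
Then c_{k+1} = c_k + (4k + 3) = (2k^2 + k + 3) + (4k + 3) = 2k^2 + 5k + 6,
and 2·(k+1)^2 + (k+1) + 3 = 2k^2 + 5k + 6.
Hence c_n = 2n^2 + n + 3 for every n ≥ 1, by induction.

c_n = 2n^2 + n + 3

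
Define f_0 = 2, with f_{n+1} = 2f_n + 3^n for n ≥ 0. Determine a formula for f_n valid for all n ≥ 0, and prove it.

Claim: f_n = 2^n + 3^n.

Base case: f_0 = 2, and 2^0 + 3^0 = 1 + 1 = 2.
Assume f_j = 2^j + 3^j for some j ≥ 0.
Then f_{j+1} = 2f_j + 3^j = 2·(2^j + 3^j) + 3^j = 2^{j+1} + 2·3^j + 3^j = 2^{j+1} + 3·3^j = 2^{j+1} + 3^{j+1}.
This completes the inductive step, so f_n = 2^n + 3^n for all n ≥ 0.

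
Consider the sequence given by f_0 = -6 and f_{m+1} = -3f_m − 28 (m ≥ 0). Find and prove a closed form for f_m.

Claim: f_m = (-3)^m − 7.

Base case: f_0 = -6, and (-3)^0 − 7 = 1 − 7 = -6.
Assume f_j = (-3)^j − 7 for some j ≥ 0.
Then f_{j+1} = -3f_j − 28 = -3·((-3)^j − 7) − 28 = -3·(-3)^j + 21 − 28 = (-3)^{j+1} − 7.
Hence f_m = (-3)^m − 7 for every m ≥ 0, by induction.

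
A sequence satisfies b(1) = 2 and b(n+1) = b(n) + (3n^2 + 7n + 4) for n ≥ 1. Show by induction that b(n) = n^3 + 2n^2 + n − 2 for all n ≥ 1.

Base case: b(1) = 2, and 1^3 + 2·1^2 + 1 − 2 = 2.
Assume b(k) = k^3 + 2k^2 + k − 2.
Then b(k+1) = b(k) + (3k^2 + 7k + 4) = (k^3 + 2k^2 + k − 2) + (3k^2 + 7k + 4) = k^3 + 5k^2 + 8k + 2,
and (k+1)^3 + 2·(k+1)^2 + (k+1) − 2 = k^3 + 5k^2 + 8k + 2.
Hence b(n) = n^3 + 2n^2 + n − 2 for every n ≥ 1, by induction.

b(n) = n^3 + 2n^2 + n − 2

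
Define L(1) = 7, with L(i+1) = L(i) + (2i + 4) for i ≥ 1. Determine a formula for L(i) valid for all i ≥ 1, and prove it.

Claim: L(i) = i^2 + 3i + 3.

Base case: L(1) = 7, and 1^2 + 3·1 + 3 = 7.
Assume L(r) = r^2 + 3r + 3.
Then L(r+1) = L(r) + (2r + 4) = (r^2 + 3r + 3) + (2r + 4) = r^2 + 5r + 7,
and (r+1)^2 + 3·(r+1) + 3 = r^2 + 5r + 7.
This completes the inductive step, so L(i) = i^2 + 3i + 3 for all i ≥ 1.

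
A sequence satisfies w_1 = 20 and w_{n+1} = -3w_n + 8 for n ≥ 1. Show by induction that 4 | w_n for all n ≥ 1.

Base case: w_1 = 20 = 4·5, so 4 | w_1.
Assume 4 | w_k, so w_k = 4t for some integer t.
Then w_{k+1} = -3w_k + 8 = -3·(4t) + 8 = 4(-3t + 2), so 4 | w_{k+1}.
By induction, 4 | w_n for all n ≥ 1.

4 | w_n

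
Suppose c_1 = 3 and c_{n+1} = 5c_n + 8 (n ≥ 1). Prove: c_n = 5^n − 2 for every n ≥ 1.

Base case: c_1 = 3, and 5^1 − 2 = 5 − 2 = 3.
Assume c_j = 5^j − 2 for some j ≥ 1.
Then c_{j+1} = 5c_j + 8 = 5·(5^j − 2) + 8 = 5^{j+1} − 10 + 8 = 5^{j+1} − 2.
Hence c_n = 5^n − 2 for every n ≥ 1, by induction.

c_n = 5^n − 2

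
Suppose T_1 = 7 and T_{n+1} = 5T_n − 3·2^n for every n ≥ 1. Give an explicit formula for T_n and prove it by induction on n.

Claim: T_n = 5^n + 2^n.

Base case: T_1 = 7, and 5^1 + 2^1 = 5 + 2 = 7.
Assume T_r = 5^r + 2^r for some r ≥ 1.
Then T_{r+1} = 5T_r − 3·2^r = 5·(5^r + 2^r) − 3·2^r = 5^{r+1} + 5·2^r − 3·2^r = 5^{r+1} + 2·2^r = 5^{r+1} + 2^{r+1}.
Hence T_n = 5^n + 2^n for every n ≥ 1, by induction.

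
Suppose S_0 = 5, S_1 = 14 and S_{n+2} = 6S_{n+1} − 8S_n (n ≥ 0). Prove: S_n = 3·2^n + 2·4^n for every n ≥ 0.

Base cases: S_0 = 5 and 3·2^0 + 2·4^0 = 5; S_1 = 14 and 3·2^1 + 2·4^1 = 14.
Assume S_j = 3·2^j + 2·4^j for all 0 ≤ j ≤ r, where r ≥ 1.
Then S_{r+1} = 6S_r − 8S_{r−1} = 6·(3·2^r + 2·4^r) − 8·(3·2^{r−1} + 2·4^{r−1}) = 3·(6·2 − 8)2^{r−1} + 2·(6·4 − 8)4^{r−1} = 12·2^{r−1} + 32·4^{r−1} = 3·2^{r+1} + 2·4^{r+1}.
So the formula holds for r+1, and by strong induction S_n = 3·2^n + 2·4^n for all n ≥ 0.

S_n = 3·2^n + 2·4^n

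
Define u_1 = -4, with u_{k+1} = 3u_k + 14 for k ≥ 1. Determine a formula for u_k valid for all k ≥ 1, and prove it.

Claim: u_k = 3^k − 7.

Base case: u_1 = -4, and 3^1 − 7 = 3 − 7 = -4.
Assume u_m = 3^m − 7 for some m ≥ 1.
Then u_{m+1} = 3u_m + 14 = 3·(3^m − 7) + 14 = 3^{m+1} − 21 + 14 = 3^{m+1} − 7.
Hence u_k = 3^k − 7 for every k ≥ 1, by induction.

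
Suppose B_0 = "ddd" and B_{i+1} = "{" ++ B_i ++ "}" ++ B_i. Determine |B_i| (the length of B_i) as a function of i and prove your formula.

Claim: |B_i| = 5·2^i − 2.

Base case: |B_0| = 3, and 5·2^0 − 2 = 3.
Assume |B_m| = 5·2^m − 2.
Then |B_{m+1}| = 1 + |B_m| + 1 + |B_m| = 2|B_m| + 2 = 2(5·2^m − 2) + 2 = 5·2^{m+1} − 4 + 2 = 5·2^{m+1} − 2.
So the formula holds for m+1, and by induction |B_i| = 5·2^i − 2 for all i ≥ 0.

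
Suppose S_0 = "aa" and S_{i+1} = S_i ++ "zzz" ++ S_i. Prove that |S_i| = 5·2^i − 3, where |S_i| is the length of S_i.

Base case: |S_0| = 2, and 5·2^0 − 3 = 2.
Assume |S_r| = 5·2^r − 3.
Then |S_{r+1}| = |S_r| + 3 + |S_r| = 2|S_r| + 3 = 2(5·2^r − 3) + 3 = 5·2^{r+1} − 6 + 3 = 5·2^{r+1} − 3.
Hence |S_i| = 5·2^i − 3 for every i ≥ 0, by induction.

|S_i| = 5·2^i − 3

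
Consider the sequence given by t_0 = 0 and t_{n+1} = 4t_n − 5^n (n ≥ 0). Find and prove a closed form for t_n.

Claim: t_n = 4^n − 5^n.

Base case: t_0 = 0, and 4^0 − 5^0 = 1 − 1 = 0.
Assume t_k = 4^k − 5^k for some k ≥ 0.
Then t_{k+1} = 4t_k − 5^k = 4·(4^k − 5^k) − 5^k = 4^{k+1} − 4·5^k − 5^k = 4^{k+1} − 5·5^k = 4^{k+1} − 5^{k+1}.
This completes the inductive step, so t_n = 4^n − 5^n for all n ≥ 0.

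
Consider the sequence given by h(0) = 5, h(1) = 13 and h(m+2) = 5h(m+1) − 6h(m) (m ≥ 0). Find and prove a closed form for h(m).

Claim: h(m) = 3·3^m + 2·2^m.

Base cases: h(0) = 5 and 3·3^0 + 2·2^0 = 5; h(1) = 13 and 3·3^1 + 2·2^1 = 13.
Assume h(j) = 3·3^j + 2·2^j for all 0 ≤ j ≤ k, where k ≥ 1.
Then h(k+1) = 5h(k) − 6h(k−1) = 5·(3·3^k + 2·2^k) − 6·(3·3^{k−1} + 2·2^{k−1}) = 3·(5·3 − 6)3^{k−1} + 2·(5·2 − 6)2^{k−1} = 27·3^{k−1} + 8·2^{k−1} = 3·3^{k+1} + 2·2^{k+1}.
Hence h(m) = 3·3^m + 2·2^m for every m ≥ 0, by strong induction.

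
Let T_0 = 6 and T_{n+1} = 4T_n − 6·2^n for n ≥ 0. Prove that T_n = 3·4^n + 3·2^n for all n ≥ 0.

Base case: T_0 = 6, and 3·4^0 + 3·2^0 = 3 + 3 = 6.
Assume T_m = 3·4^m + 3·2^m for some m ≥ 0.
Then T_{m+1} = 4T_m − 6·2^m = 4·(3·4^m + 3·2^m) − 6·2^m = 3·4^{m+1} + 12·2^m − 6·2^m = 3·4^{m+1} + 6·2^m = 3·4^{m+1} + 3·2^{m+1}.
By induction, T_n = 3·4^n + 3·2^n for all n ≥ 0.

T_n = 3·4^n + 3·2^n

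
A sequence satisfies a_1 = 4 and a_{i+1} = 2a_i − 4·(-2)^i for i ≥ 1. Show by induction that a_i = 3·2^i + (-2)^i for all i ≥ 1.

Base case: a_1 = 4, and 3·2^1 + (-2)^1 = 6 − 2 = 4.
Assume a_r = 3·2^r + (-2)^r for some r ≥ 1.
Then a_{r+1} = 2a_r − 4·(-2)^r = 2·(3·2^r + (-2)^r) − 4·(-2)^r = 3·2^{r+1} + 2·(-2)^r − 4·(-2)^r = 3·2^{r+1} − 2·(-2)^r = 3·2^{r+1} + (-2)^{r+1}.
Hence a_i = 3·2^i + (-2)^i for every i ≥ 1, by induction.

a_i = 3·2^i + (-2)^i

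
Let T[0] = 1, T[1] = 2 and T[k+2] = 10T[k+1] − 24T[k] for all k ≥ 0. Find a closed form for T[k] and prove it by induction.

Claim: T[k] = 2·4^k − 6^k.

Base cases: T[0] = 1 and 2·4^0 − 6^0 = 1; T[1] = 2 and 2·4^1 − 6^1 = 2.
Assume T[j] = 2·4^j − 6^j for all 0 ≤ j ≤ r, where r ≥ 1.
Then T[r+1] = 10T[r] − 24T[r−1] = 10·(2·4^r − 6^r) − 24·(2·4^{r−1} − 6^{r−1}) = 2·(10·4 − 24)4^{r−1} − (10·6 − 24)6^{r−1} = 32·4^{r−1} − 36·6^{r−1} = 2·4^{r+1} − 6^{r+1}.
Hence T[k] = 2·4^k − 6^k for every k ≥ 0, by strong induction.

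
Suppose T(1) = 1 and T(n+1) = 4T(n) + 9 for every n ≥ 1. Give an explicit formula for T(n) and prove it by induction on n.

Claim: T(n) = 4^n − 3.

Base case: T(1) = 1, and 4^1 − 3 = 4 − 3 = 1.
Assume T(j) = 4^j − 3 for some j ≥ 1.
Then T(j+1) = 4T(j) + 9 = 4·(4^j − 3) + 9 = 4^{j+1} − 12 + 9 = 4^{j+1} − 3.
By induction, T(n) = 4^n − 3 for all n ≥ 1.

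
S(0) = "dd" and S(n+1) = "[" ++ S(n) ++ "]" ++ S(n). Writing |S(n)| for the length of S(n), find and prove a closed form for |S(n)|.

Claim: |S(n)| = 2^{n+2} − 2.

Base case: |S(0)| = 2, and 2^{0+2} − 2 = 2.
Assume |S(k)| = 2^{k+2} − 2.
Then |S(k+1)| = 1 + |S(k)| + 1 + |S(k)| = 2|S(k)| + 2 = 2(2^{k+2} − 2) + 2 = 2^{k+3} − 4 + 2 = 2^{k+3} − 2.
So the formula holds for k+1, and by induction |S(n)| = 2^{n+2} − 2 for all n ≥ 0.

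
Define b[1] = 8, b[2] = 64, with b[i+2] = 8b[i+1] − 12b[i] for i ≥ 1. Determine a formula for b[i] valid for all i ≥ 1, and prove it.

Claim: b[i] = 2·6^i − 2·2^i.

Base cases: b[1] = 8 and 2·6^1 − 2·2^1 = 8; b[2] = 64 and 2·6^2 − 2·2^2 = 64.
Assume b[t] = 2·6^t − 2·2^t for all 1 ≤ t ≤ j, where j ≥ 2.
Then b[j+1] = 8b[j] − 12b[j−1] = 8·(2·6^j − 2·2^j) − 12·(2·6^{j−1} − 2·2^{j−1}) = 2·(8·6 − 12)6^{j−1} − 2·(8·2 − 12)2^{j−1} = 72·6^{j−1} − 8·2^{j−1} = 2·6^{j+1} − 2·2^{j+1}.
This completes the inductive step, so b[i] = 2·6^i − 2·2^i for all i ≥ 1.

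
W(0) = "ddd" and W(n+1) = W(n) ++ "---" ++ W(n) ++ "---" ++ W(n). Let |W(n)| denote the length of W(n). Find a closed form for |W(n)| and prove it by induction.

Claim: |W(n)| = 6·3^n − 3.

Base case: |W(0)| = 3, and 6·3^0 − 3 = 3.
Assume |W(j)| = 6·3^j − 3.
Then |W(j+1)| = 3|W(j)| + 6 = 3(6·3^j − 3) + 6 = 6·3^{j+1} − 9 + 6 = 6·3^{j+1} − 3.
So the formula holds for j+1, and by induction |W(n)| = 6·3^n − 3 for all n ≥ 0.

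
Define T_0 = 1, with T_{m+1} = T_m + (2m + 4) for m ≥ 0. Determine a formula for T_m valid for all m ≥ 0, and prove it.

Claim: T_m = m^2 + 3m + 1.

Base case: T_0 = 1, and 0^2 + 3·0 + 1 = 1.
Assume T_k = k^2 + 3k + 1.
Then T_{k+1} = T_k + (2k + 4) = (k^2 + 3k + 1) + (2k + 4) = k^2 + 5k + 5,
and (k+1)^2 + 3·(k+1) + 1 = k^2 + 5k + 5.
This completes the inductive step, so T_m = m^2 + 3m + 1 for all m ≥ 0.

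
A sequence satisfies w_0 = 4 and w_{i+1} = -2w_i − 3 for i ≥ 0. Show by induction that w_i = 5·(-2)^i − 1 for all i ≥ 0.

Base case: w_0 = 4, and 5·(-2)^0 − 1 = 5 − 1 = 4.
Assume w_r = 5·(-2)^r − 1 for some r ≥ 0.
Then w_{r+1} = -2w_r − 3 = -2·(5·(-2)^r − 1) − 3 = -10·(-2)^r + 2 − 3 = 5·(-2)^{r+1} − 1.
This completes the inductive step, so w_i = 5·(-2)^i − 1 for all i ≥ 0.

w_i = 5·(-2)^i − 1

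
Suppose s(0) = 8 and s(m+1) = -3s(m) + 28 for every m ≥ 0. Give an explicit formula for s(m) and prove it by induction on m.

Claim: s(m) = (-3)^m + 7.

Base case: s(0) = 8, and (-3)^0 + 7 = 1 + 7 = 8.
Assume s(r) = (-3)^r + 7 for some r ≥ 0.
Then s(r+1) = -3s(r) + 28 = -3·((-3)^r + 7) + 28 = -3·(-3)^r − 21 + 28 = (-3)^{r+1} + 7.
By induction, s(m) = (-3)^m + 7 for all m ≥ 0.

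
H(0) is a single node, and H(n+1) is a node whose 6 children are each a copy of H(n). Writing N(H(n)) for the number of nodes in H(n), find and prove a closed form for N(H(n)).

Claim: N(H(n)) = (6^{n+1} − 1)/5.

Base case: N(H(0)) = 1, and (6^{0+1} − 1)/5 = 1.
Assume N(H(m)) = (6^{m+1} − 1)/5.
Then N(H(m+1)) = 1 + 6N(H(m)) = 1 + 6·(6^{m+1} − 1)/5 = 1 + (6^{m+2} − 6)/5 = (5 + 6^{m+2} − 6)/5 = (6^{m+2} − 1)/5.
This completes the inductive step, so N(H(n)) = (6^{n+1} − 1)/5 for all n ≥ 0.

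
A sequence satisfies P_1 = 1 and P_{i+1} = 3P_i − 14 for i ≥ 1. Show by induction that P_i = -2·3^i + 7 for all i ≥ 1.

Base case: P_1 = 1, and -2·3^1 + 7 = -6 + 7 = 1.
Assume P_r = -2·3^r + 7 for some r ≥ 1.
Then P_{r+1} = 3P_r − 14 = 3·(-2·3^r + 7) − 14 = -6·3^r + 21 − 14 = -2·3^{r+1} + 7.
So the formula holds for r+1, and by induction P_i = -2·3^i + 7 for all i ≥ 1.

P_i = -2·3^i + 7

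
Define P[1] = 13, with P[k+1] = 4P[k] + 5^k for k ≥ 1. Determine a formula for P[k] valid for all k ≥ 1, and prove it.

Claim: P[k] = 2·4^k + 5^k.

Base case: P[1] = 13, and 2·4^1 + 5^1 = 8 + 5 = 13.
Assume P[m] = 2·4^m + 5^m for some m ≥ 1.
Then P[m+1] = 4P[m] + 5^m = 4·(2·4^m + 5^m) + 5^m = 2·4^{m+1} + 4·5^m + 5^m = 2·4^{m+1} + 5·5^m = 2·4^{m+1} + 5^{m+1}.
So the formula holds for m+1, and by induction P[k] = 2·4^k + 5^k for all k ≥ 1.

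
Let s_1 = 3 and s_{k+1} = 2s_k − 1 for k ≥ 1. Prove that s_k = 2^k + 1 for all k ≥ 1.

Base case: s_1 = 3, and 2^1 + 1 = 2 + 1 = 3.
Assume s_r = 2^r + 1 for some r ≥ 1.
Then s_{r+1} = 2s_r − 1 = 2·(2^r + 1) − 1 = 2^{r+1} + 2 − 1 = 2^{r+1} + 1.
Hence s_k = 2^k + 1 for every k ≥ 1, by induction.

s_k = 2^k + 1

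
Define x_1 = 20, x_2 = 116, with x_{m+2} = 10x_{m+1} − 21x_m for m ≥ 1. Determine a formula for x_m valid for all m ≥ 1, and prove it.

Claim: x_m = 2·3^m + 2·7^m.

Base cases: x_1 = 20 and 2·3^1 + 2·7^1 = 20; x_2 = 116 and 2·3^2 + 2·7^2 = 116.
Assume x_j = 2·3^j + 2·7^j for all 1 ≤ j ≤ r, where r ≥ 2.
Then x_{r+1} = 10x_r − 21x_{r−1} = 10·(2·3^r + 2·7^r) − 21·(2·3^{r−1} + 2·7^{r−1}) = 2·(10·3 − 21)3^{r−1} + 2·(10·7 − 21)7^{r−1} = 18·3^{r−1} + 98·7^{r−1} = 2·3^{r+1} + 2·7^{r+1}.
This completes the inductive step, so x_m = 2·3^m + 2·7^m for all m ≥ 1.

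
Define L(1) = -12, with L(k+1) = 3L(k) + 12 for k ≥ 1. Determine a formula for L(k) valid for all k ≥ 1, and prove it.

Claim: L(k) = -2·3^k − 6.

Base case: L(1) = -12, and -2·3^1 − 6 = -6 − 6 = -12.
Assume L(m) = -2·3^m − 6 for some m ≥ 1.
Then L(m+1) = 3L(m) + 12 = 3·(-2·3^m − 6) + 12 = -6·3^m − 18 + 12 = -2·3^{m+1} − 6.
So the formula holds for m+1, and by induction L(k) = -2·3^k − 6 for all k ≥ 1.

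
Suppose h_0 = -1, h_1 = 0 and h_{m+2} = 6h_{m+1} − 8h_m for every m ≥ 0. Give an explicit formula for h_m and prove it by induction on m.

Claim: h_m = 4^m − 2·2^m.

Base cases: h_0 = -1 and 4^0 − 2·2^0 = -1; h_1 = 0 and 4^1 − 2·2^1 = 0.
Assume h_j = 4^j − 2·2^j for all 0 ≤ j ≤ k, where k ≥ 1.
Then h_{k+1} = 6h_k − 8h_{k−1} = 6·(4^k − 2·2^k) − 8·(4^{k−1} − 2·2^{k−1}) = (6·4 − 8)4^{k−1} − 2·(6·2 − 8)2^{k−1} = 16·4^{k−1} − 8·2^{k−1} = 4^{k+1} − 2·2^{k+1}.
This completes the inductive step, so h_m = 4^m − 2·2^m for all m ≥ 0.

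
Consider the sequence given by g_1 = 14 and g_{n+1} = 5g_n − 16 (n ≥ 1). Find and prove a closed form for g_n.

Claim: g_n = 2·5^n + 4.

Base case: g_1 = 14, and 2·5^1 + 4 = 10 + 4 = 14.
Assume g_m = 2·5^m + 4 for some m ≥ 1.
Then g_{m+1} = 5g_m − 16 = 5·(2·5^m + 4) − 16 = 10·5^m + 20 − 16 = 2·5^{m+1} + 4.
So the formula holds for m+1, and by induction g_n = 2·5^n + 4 for all n ≥ 1.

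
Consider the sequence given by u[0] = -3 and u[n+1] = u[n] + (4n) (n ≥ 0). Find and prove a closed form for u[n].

Claim: u[n] = 2n^2 − 2n − 3.

Base case: u[0] = -3, and 2·0^2 − 2·0 − 3 = -3.
Assume u[k] = 2k^2 − 2k − 3.
Then u[k+1] = u[k] + (4k) = (2k^2 − 2k − 3) + (4k) = 2k^2 + 2k − 3,
and 2·(k+1)^2 − 2·(k+1) − 3 = 2k^2 + 2k − 3.
By induction, u[n] = 2n^2 − 2n − 3 for all n ≥ 0.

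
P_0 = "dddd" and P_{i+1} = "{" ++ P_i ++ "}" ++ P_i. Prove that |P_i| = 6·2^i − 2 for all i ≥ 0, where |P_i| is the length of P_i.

Base case: |P_0| = 4, and 6·2^0 − 2 = 4.
Assume |P_r| = 6·2^r − 2.
Then |P_{r+1}| = 1 + |P_r| + 1 + |P_r| = 2|P_r| + 2 = 2(6·2^r − 2) + 2 = 6·2^{r+1} − 4 + 2 = 6·2^{r+1} − 2.
By induction, |P_i| = 6·2^i − 2 for all i ≥ 0.

|P_i| = 6·2^i − 2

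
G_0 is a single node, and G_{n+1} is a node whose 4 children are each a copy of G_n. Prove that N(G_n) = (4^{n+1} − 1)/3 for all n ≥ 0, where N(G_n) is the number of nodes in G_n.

Base case: N(G_0) = 1, and (4^{0+1} − 1)/3 = 1.
Assume N(G_m) = (4^{m+1} − 1)/3.
Then N(G_{m+1}) = 1 + 4N(G_m) = 1 + 4·(4^{m+1} − 1)/3 = 1 + (4^{m+2} − 4)/3 = (3 + 4^{m+2} − 4)/3 = (4^{m+2} − 1)/3.
By induction, N(G_n) = (4^{n+1} − 1)/3 for all n ≥ 0.

N(G_n) = (4^{n+1} − 1)/3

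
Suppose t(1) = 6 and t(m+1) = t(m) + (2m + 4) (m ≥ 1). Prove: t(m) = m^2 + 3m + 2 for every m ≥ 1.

Base case: t(1) = 6, and 1^2 + 3·1 + 2 = 6.
Assume t(r) = r^2 + 3r + 2.
Then t(r+1) = t(r) + (2r + 4) = (r^2 + 3r + 2) + (2r + 4) = r^2 + 5r + 6,
and (r+1)^2 + 3·(r+1) + 2 = r^2 + 5r + 6.
This completes the inductive step, so t(m) = m^2 + 3m + 2 for all m ≥ 1.

t(m) = m^2 + 3m + 2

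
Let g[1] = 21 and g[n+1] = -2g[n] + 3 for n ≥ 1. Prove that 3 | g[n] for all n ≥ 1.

Base case: g[1] = 21 = 3·7, so 3 | g[1].
Assume 3 | g[r], so g[r] = 3t for some integer t.
Then g[r+1] = -2g[r] + 3 = -2·(3t) + 3 = 3(-2t + 1), so 3 | g[r+1].
This completes the inductive step, so 3 | g[n] for all n ≥ 1.

3 | g[n]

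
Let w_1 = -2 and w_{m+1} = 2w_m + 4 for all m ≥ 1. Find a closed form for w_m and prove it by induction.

Claim: w_m = 2^m − 4.

Base case: w_1 = -2, and 2^1 − 4 = 2 − 4 = -2.
Assume w_r = 2^r − 4 for some r ≥ 1.
Then w_{r+1} = 2w_r + 4 = 2·(2^r − 4) + 4 = 2^{r+1} − 8 + 4 = 2^{r+1} − 4.
So the formula holds for r+1, and by induction w_m = 2^m − 4 for all m ≥ 1.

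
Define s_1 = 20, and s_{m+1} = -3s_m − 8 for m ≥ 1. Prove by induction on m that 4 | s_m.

Base case: s_1 = 20 = 4·5, so 4 | s_1.
Assume 4 | s_j, so s_j = 4t for some integer t.
Then s_{j+1} = -3s_j − 8 = -3·(4t) − 8 = 4(-3t − 2), so 4 | s_{j+1}.
So the property holds for j+1, and by induction 4 | s_m for all m ≥ 1.

4 | s_m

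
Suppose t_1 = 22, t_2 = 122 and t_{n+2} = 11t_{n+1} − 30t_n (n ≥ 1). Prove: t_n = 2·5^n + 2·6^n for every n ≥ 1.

Base cases: t_1 = 22 and 2·5^1 + 2·6^1 = 22; t_2 = 122 and 2·5^2 + 2·6^2 = 122.
Assume t_j = 2·5^j + 2·6^j for all 1 ≤ j ≤ k, where k ≥ 2.
Then t_{k+1} = 11t_k − 30t_{k−1} = 11·(2·5^k + 2·6^k) − 30·(2·5^{k−1} + 2·6^{k−1}) = 2·(11·5 − 30)5^{k−1} + 2·(11·6 − 30)6^{k−1} = 50·5^{k−1} + 72·6^{k−1} = 2·5^{k+1} + 2·6^{k+1}.
So the formula holds for k+1, and by strong induction t_n = 2·5^n + 2·6^n for all n ≥ 1.

t_n = 2·5^n + 2·6^n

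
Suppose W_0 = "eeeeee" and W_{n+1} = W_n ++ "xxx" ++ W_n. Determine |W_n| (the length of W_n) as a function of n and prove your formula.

Claim: |W_n| = 9·2^n − 3.

Base case: |W_0| = 6, and 9·2^0 − 3 = 6.
Assume |W_j| = 9·2^j − 3.
Then |W_{j+1}| = |W_j| + 3 + |W_j| = 2|W_j| + 3 = 2(9·2^j − 3) + 3 = 9·2^{j+1} − 6 + 3 = 9·2^{j+1} − 3.
So the formula holds for j+1, and by induction |W_n| = 9·2^n − 3 for all n ≥ 0.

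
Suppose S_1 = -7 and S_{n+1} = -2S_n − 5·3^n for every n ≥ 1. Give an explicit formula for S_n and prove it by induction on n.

Claim: S_n = 2·(-2)^n − 3^n.

Base case: S_1 = -7, and 2·(-2)^1 − 3^1 = -4 − 3 = -7.
Assume S_j = 2·(-2)^j − 3^j for some j ≥ 1.
Then S_{j+1} = -2S_j − 5·3^j = -2·(2·(-2)^j − 3^j) − 5·3^j = 2·(-2)^{j+1} + 2·3^j − 5·3^j = 2·(-2)^{j+1} − 3·3^j = 2·(-2)^{j+1} − 3^{j+1}.
So the formula holds for j+1, and by induction S_n = 2·(-2)^n − 3^n for all n ≥ 1.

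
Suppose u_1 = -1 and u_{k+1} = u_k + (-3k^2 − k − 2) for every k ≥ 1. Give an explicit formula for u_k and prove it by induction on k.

Claim: u_k = -k^3 + k^2 − 2k + 1.

Base case: u_1 = -1, and -1^3 + 1^2 − 2·1 + 1 = -1.
Assume u_j = -j^3 + j^2 − 2j + 1.
Then u_{j+1} = u_j + (-3j^2 − j − 2) = (-j^3 + j^2 − 2j + 1) + (-3j^2 − j − 2) = -j^3 − 2j^2 − 3j − 1,
and -(j+1)^3 + (j+1)^2 − 2·(j+1) + 1 = -j^3 − 2j^2 − 3j − 1.
This completes the inductive step, so u_k = -k^3 + k^2 − 2k + 1 for all k ≥ 1.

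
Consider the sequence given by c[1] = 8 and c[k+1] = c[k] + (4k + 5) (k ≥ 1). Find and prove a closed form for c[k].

Claim: c[k] = 2k^2 + 3k + 3.

Base case: c[1] = 8, and 2·1^2 + 3·1 + 3 = 8.
Assume c[m] = 2m^2 + 3m + 3.
Then c[m+1] = c[m] + (4m + 5) = (2m^2 + 3m + 3) + (4m + 5) = 2m^2 + 7m + 8,
and 2·(m+1)^2 + 3·(m+1) + 3 = 2m^2 + 7m + 8.
By induction, c[k] = 2k^2 + 3k + 3 for all k ≥ 1.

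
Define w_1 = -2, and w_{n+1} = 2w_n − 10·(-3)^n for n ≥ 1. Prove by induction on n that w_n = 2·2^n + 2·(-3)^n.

Base case: w_1 = -2, and 2·2^1 + 2·(-3)^1 = 4 − 6 = -2.
Assume w_j = 2·2^j + 2·(-3)^j for some j ≥ 1.
Then w_{j+1} = 2w_j − 10·(-3)^j = 2·(2·2^j + 2·(-3)^j) − 10·(-3)^j = 2·2^{j+1} + 4·(-3)^j − 10·(-3)^j = 2·2^{j+1} − 6·(-3)^j = 2·2^{j+1} + 2·(-3)^{j+1}.
This completes the inductive step, so w_n = 2·2^n + 2·(-3)^n for all n ≥ 1.

w_n = 2·2^n + 2·(-3)^n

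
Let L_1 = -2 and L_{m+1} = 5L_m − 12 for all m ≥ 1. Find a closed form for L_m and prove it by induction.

Claim: L_m = -5^m + 3.

Base case: L_1 = -2, and -5^1 + 3 = -5 + 3 = -2.
Assume L_r = -5^r + 3 for some r ≥ 1.
Then L_{r+1} = 5L_r − 12 = 5·(-5^r + 3) − 12 = -5^{r+1} + 15 − 12 = -5^{r+1} + 3.
By induction, L_m = -5^m + 3 for all m ≥ 1.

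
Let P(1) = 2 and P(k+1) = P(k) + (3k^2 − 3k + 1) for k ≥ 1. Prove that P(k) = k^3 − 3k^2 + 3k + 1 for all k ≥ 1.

Base case: P(1) = 2, and 1^3 − 3·1^2 + 3·1 + 1 = 2.
Assume P(m) = m^3 − 3m^2 + 3m + 1.
Then P(m+1) = P(m) + (3m^2 − 3m + 1) = (m^3 − 3m^2 + 3m + 1) + (3m^2 − 3m + 1) = m^3 + 2,
and (m+1)^3 − 3·(m+1)^2 + 3·(m+1) + 1 = m^3 + 2.
Hence P(k) = k^3 − 3k^2 + 3k + 1 for every k ≥ 1, by induction.

P(k) = k^3 − 3k^2 + 3k + 1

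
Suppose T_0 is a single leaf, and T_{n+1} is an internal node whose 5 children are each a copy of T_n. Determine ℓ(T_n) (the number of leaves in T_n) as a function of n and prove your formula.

Claim: ℓ(T_n) = 5^n.

Base case: ℓ(T_0) = 1, and 5^0 = 1.
Assume ℓ(T_k) = 5^k.
Then ℓ(T_{k+1}) = 5·ℓ(T_k) = 5·5^k = 5^{k+1}.
Hence ℓ(T_n) = 5^n for every n ≥ 0, by induction.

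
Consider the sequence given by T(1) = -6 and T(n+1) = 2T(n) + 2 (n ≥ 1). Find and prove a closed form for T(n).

Claim: T(n) = -2^{n+1} − 2.

Base case: T(1) = -6, and -2^{1+1} − 2 = -4 − 2 = -6.
Assume T(m) = -2^{m+1} − 2 for some m ≥ 1.
Then T(m+1) = 2T(m) + 2 = 2·(-2^{m+1} − 2) + 2 = -2^{m+2} − 4 + 2 = -2^{m+2} − 2.
So the formula holds for m+1, and by induction T(n) = -2^{n+1} − 2 for all n ≥ 1.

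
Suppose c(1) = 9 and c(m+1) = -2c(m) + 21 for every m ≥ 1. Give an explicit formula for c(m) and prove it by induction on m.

Claim: c(m) = -(-2)^m + 7.

Base case: c(1) = 9, and -(-2)^1 + 7 = 2 + 7 = 9.
Assume c(j) = -(-2)^j + 7 for some j ≥ 1.
Then c(j+1) = -2c(j) + 21 = -2·(-(-2)^j + 7) + 21 = 2·(-2)^j − 14 + 21 = -(-2)^{j+1} + 7.
So the formula holds for j+1, and by induction c(m) = -(-2)^m + 7 for all m ≥ 1.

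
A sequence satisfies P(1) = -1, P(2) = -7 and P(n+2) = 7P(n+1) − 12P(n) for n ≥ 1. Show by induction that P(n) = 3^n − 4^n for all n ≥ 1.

Base cases: P(1) = -1 and 3^1 − 4^1 = -1; P(2) = -7 and 3^2 − 4^2 = -7.
Assume P(j) = 3^j − 4^j for all 1 ≤ j ≤ r, where r ≥ 2.
Then P(r+1) = 7P(r) − 12P(r−1) = 7·(3^r − 4^r) − 12·(3^{r−1} − 4^{r−1}) = (7·3 − 12)3^{r−1} − (7·4 − 12)4^{r−1} = 9·3^{r−1} − 16·4^{r−1} = 3^{r+1} − 4^{r+1}.
By strong induction, P(n) = 3^n − 4^n for all n ≥ 1.

P(n) = 3^n − 4^n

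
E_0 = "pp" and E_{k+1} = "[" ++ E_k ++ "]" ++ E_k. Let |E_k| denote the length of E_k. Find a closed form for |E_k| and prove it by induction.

Claim: |E_k| = 2^{k+2} − 2.

Base case: |E_0| = 2, and 2^{0+2} − 2 = 2.
Assume |E_m| = 2^{m+2} − 2.
Then |E_{m+1}| = 1 + |E_m| + 1 + |E_m| = 2|E_m| + 2 = 2(2^{m+2} − 2) + 2 = 2^{m+3} − 4 + 2 = 2^{m+3} − 2.
By induction, |E_k| = 2^{k+2} − 2 for all k ≥ 0.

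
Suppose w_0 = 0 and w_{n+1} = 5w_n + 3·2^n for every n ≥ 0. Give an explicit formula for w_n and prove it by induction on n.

Claim: w_n = 5^n − 2^n.

Base case: w_0 = 0, and 5^0 − 2^0 = 1 − 1 = 0.
Assume w_j = 5^j − 2^j for some j ≥ 0.
Then w_{j+1} = 5w_j + 3·2^j = 5·(5^j − 2^j) + 3·2^j = 5^{j+1} − 5·2^j + 3·2^j = 5^{j+1} − 2·2^j = 5^{j+1} − 2^{j+1}.
This completes the inductive step, so w_n = 5^n − 2^n for all n ≥ 0.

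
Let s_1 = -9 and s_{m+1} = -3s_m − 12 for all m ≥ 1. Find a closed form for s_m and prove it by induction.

Claim: s_m = 2·(-3)^m − 3.

Base case: s_1 = -9, and 2·(-3)^1 − 3 = -6 − 3 = -9.
Assume s_j = 2·(-3)^j − 3 for some j ≥ 1.
Then s_{j+1} = -3s_j − 12 = -3·(2·(-3)^j − 3) − 12 = -6·(-3)^j + 9 − 12 = 2·(-3)^{j+1} − 3.
By induction, s_m = 2·(-3)^m − 3 for all m ≥ 1.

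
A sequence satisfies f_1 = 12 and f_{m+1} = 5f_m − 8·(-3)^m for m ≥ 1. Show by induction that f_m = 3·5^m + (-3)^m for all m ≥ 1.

Base case: f_1 = 12, and 3·5^1 + (-3)^1 = 15 − 3 = 12.
Assume f_r = 3·5^r + (-3)^r for some r ≥ 1.
Then f_{r+1} = 5f_r − 8·(-3)^r = 5·(3·5^r + (-3)^r) − 8·(-3)^r = 3·5^{r+1} + 5·(-3)^r − 8·(-3)^r = 3·5^{r+1} − 3·(-3)^r = 3·5^{r+1} + (-3)^{r+1}.
By induction, f_m = 3·5^m + (-3)^m for all m ≥ 1.

f_m = 3·5^m + (-3)^m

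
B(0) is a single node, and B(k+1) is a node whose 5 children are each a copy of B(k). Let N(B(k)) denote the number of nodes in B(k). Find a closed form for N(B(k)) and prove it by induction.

Claim: N(B(k)) = (5^{k+1} − 1)/4.

Base case: N(B(0)) = 1, and (5^{0+1} − 1)/4 = 1.
Assume N(B(r)) = (5^{r+1} − 1)/4.
Then N(B(r+1)) = 1 + 5N(B(r)) = 1 + 5·(5^{r+1} − 1)/4 = 1 + (5^{r+2} − 5)/4 = (4 + 5^{r+2} − 5)/4 = (5^{r+2} − 1)/4.
Hence N(B(k)) = (5^{k+1} − 1)/4 for every k ≥ 0, by induction.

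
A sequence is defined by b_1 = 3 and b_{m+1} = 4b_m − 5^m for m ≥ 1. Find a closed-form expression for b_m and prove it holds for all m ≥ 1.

Claim: b_m = 2·4^m − 5^m.

Base case: b_1 = 3, and 2·4^1 − 5^1 = 8 − 5 = 3.
Assume b_j = 2·4^j − 5^j for some j ≥ 1.
Then b_{j+1} = 4b_j − 5^j = 4·(2·4^j − 5^j) − 5^j = 2·4^{j+1} − 4·5^j − 5^j = 2·4^{j+1} − 5·5^j = 2·4^{j+1} − 5^{j+1}.
So the formula holds for j+1, and by induction b_m = 2·4^m − 5^m for all m ≥ 1.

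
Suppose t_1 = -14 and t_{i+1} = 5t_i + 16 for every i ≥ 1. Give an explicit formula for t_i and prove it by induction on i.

Claim: t_i = -2·5^i − 4.

Base case: t_1 = -14, and -2·5^1 − 4 = -10 − 4 = -14.
Assume t_m = -2·5^m − 4 for some m ≥ 1.
Then t_{m+1} = 5t_m + 16 = 5·(-2·5^m − 4) + 16 = -10·5^m − 20 + 16 = -2·5^{m+1} − 4.
Hence t_i = -2·5^i − 4 for every i ≥ 1, by induction.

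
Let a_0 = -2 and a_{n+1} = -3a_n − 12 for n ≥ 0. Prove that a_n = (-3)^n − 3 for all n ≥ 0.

Base case: a_0 = -2, and (-3)^0 − 3 = 1 − 3 = -2.
Assume a_k = (-3)^k − 3 for some k ≥ 0.
Then a_{k+1} = -3a_k − 12 = -3·((-3)^k − 3) − 12 = -3·(-3)^k + 9 − 12 = (-3)^{k+1} − 3.
Hence a_n = (-3)^n − 3 for every n ≥ 0, by induction.

a_n = (-3)^n − 3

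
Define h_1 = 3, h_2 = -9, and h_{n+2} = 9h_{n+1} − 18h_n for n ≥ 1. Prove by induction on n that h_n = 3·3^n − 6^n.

Base cases: h_1 = 3 and 3·3^1 − 6^1 = 3; h_2 = -9 and 3·3^2 − 6^2 = -9.
Assume h_i = 3·3^i − 6^i for all 1 ≤ i ≤ j, where j ≥ 2.
Then h_{j+1} = 9h_j − 18h_{j−1} = 9·(3·3^j − 6^j) − 18·(3·3^{j−1} − 6^{j−1}) = 3·(9·3 − 18)3^{j−1} − (9·6 − 18)6^{j−1} = 27·3^{j−1} − 36·6^{j−1} = 3·3^{j+1} − 6^{j+1}.
This completes the inductive step, so h_n = 3·3^n − 6^n for all n ≥ 1.

h_n = 3·3^n − 6^n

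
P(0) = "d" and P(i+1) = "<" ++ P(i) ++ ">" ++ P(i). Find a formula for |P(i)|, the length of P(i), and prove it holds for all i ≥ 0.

Claim: |P(i)| = 3·2^i − 2.

Base case: |P(0)| = 1, and 3·2^0 − 2 = 1.
Assume |P(j)| = 3·2^j − 2.
Then |P(j+1)| = 1 + |P(j)| + 1 + |P(j)| = 2|P(j)| + 2 = 2(3·2^j − 2) + 2 = 3·2^{j+1} − 4 + 2 = 3·2^{j+1} − 2.
Hence |P(i)| = 3·2^i − 2 for every i ≥ 0, by induction.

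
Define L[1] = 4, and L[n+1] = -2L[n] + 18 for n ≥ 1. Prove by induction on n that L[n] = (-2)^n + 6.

Base case: L[1] = 4, and (-2)^1 + 6 = -2 + 6 = 4.
Assume L[k] = (-2)^k + 6 for some k ≥ 1.
Then L[k+1] = -2L[k] + 18 = -2·((-2)^k + 6) + 18 = -2·(-2)^k − 12 + 18 = (-2)^{k+1} + 6.
By induction, L[n] = (-2)^n + 6 for all n ≥ 1.

L[n] = (-2)^n + 6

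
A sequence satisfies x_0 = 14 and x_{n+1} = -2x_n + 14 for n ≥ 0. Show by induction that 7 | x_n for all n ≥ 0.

Base case: x_0 = 14 = 7·2, so 7 | x_0.
Assume 7 | x_k, so x_k = 7t for some integer t.
Then x_{k+1} = -2x_k + 14 = -2·(7t) + 14 = 7(-2t + 2), so 7 | x_{k+1}.
Hence 7 | x_n for every n ≥ 0, by induction.

7 | x_n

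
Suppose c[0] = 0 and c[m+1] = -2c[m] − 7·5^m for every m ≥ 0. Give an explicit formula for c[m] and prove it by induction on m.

Claim: c[m] = (-2)^m − 5^m.

Base case: c[0] = 0, and (-2)^0 − 5^0 = 1 − 1 = 0.
Assume c[r] = (-2)^r − 5^r for some r ≥ 0.
Then c[r+1] = -2c[r] − 7·5^r = -2·((-2)^r − 5^r) − 7·5^r = (-2)^{r+1} + 2·5^r − 7·5^r = (-2)^{r+1} − 5·5^r = (-2)^{r+1} − 5^{r+1}.
So the formula holds for r+1, and by induction c[m] = (-2)^m − 5^m for all m ≥ 0.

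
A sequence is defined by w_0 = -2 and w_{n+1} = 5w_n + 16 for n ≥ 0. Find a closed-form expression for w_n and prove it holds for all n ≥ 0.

Claim: w_n = 2·5^n − 4.

Base case: w_0 = -2, and 2·5^0 − 4 = 2 − 4 = -2.
Assume w_k = 2·5^k − 4 for some k ≥ 0.
Then w_{k+1} = 5w_k + 16 = 5·(2·5^k − 4) + 16 = 10·5^k − 20 + 16 = 2·5^{k+1} − 4.
So the formula holds for k+1, and by induction w_n = 2·5^n − 4 for all n ≥ 0.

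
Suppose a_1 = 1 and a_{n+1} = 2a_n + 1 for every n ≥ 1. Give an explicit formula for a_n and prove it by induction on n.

Claim: a_n = 2^n − 1.

Base case: a_1 = 1, and 2^1 − 1 = 2 − 1 = 1.
Assume a_k = 2^k − 1 for some k ≥ 1.
Then a_{k+1} = 2a_k + 1 = 2·(2^k − 1) + 1 = 2^{k+1} − 2 + 1 = 2^{k+1} − 1.
So the formula holds for k+1, and by induction a_n = 2^n − 1 for all n ≥ 1.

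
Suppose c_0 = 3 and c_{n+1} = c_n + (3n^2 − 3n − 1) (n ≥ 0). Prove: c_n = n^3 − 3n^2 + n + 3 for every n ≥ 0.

Base case: c_0 = 3, and 0^3 − 3·0^2 + 0 + 3 = 3.
Assume c_m = m^3 − 3m^2 + m + 3.
Then c_{m+1} = c_m + (3m^2 − 3m − 1) = (m^3 − 3m^2 + m + 3) + (3m^2 − 3m − 1) = m^3 − 2m + 2,
and (m+1)^3 − 3·(m+1)^2 + (m+1) + 3 = m^3 − 2m + 2.
By induction, c_n = n^3 − 3n^2 + n + 3 for all n ≥ 0.

c_n = n^3 − 3n^2 + n + 3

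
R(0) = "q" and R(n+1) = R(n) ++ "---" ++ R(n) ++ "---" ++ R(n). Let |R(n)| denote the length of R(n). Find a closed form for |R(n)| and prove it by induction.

Claim: |R(n)| = 4·3^n − 3.

Base case: |R(0)| = 1, and 4·3^0 − 3 = 1.
Assume |R(r)| = 4·3^r − 3.
Then |R(r+1)| = 3|R(r)| + 6 = 3(4·3^r − 3) + 6 = 4·3^{r+1} − 9 + 6 = 4·3^{r+1} − 3.
By induction, |R(n)| = 4·3^n − 3 for all n ≥ 0.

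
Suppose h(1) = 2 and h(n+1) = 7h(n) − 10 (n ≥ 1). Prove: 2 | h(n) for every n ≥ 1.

Base case: h(1) = 2 = 2·1, so 2 | h(1).
Assume 2 | h(k), so h(k) = 2t for some integer t.
Then h(k+1) = 7h(k) − 10 = 7·(2t) − 10 = 2(7t − 5), so 2 | h(k+1).
So the property holds for k+1, and by induction 2 | h(n) for all n ≥ 1.

2 | h(n)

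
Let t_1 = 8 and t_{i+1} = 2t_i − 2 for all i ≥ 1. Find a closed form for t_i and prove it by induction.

Claim: t_i = 3·2^i + 2.

Base case: t_1 = 8, and 3·2^1 + 2 = 6 + 2 = 8.
Assume t_r = 3·2^r + 2 for some r ≥ 1.
Then t_{r+1} = 2t_r − 2 = 2·(3·2^r + 2) − 2 = 6·2^r + 4 − 2 = 3·2^{r+1} + 2.
By induction, t_i = 3·2^i + 2 for all i ≥ 1.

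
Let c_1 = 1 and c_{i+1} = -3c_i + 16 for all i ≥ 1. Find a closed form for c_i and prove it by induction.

Claim: c_i = (-3)^i + 4.

Base case: c_1 = 1, and (-3)^1 + 4 = -3 + 4 = 1.
Assume c_j = (-3)^j + 4 for some j ≥ 1.
Then c_{j+1} = -3c_j + 16 = -3·((-3)^j + 4) + 16 = -3·(-3)^j − 12 + 16 = (-3)^{j+1} + 4.
Hence c_i = (-3)^i + 4 for every i ≥ 1, by induction.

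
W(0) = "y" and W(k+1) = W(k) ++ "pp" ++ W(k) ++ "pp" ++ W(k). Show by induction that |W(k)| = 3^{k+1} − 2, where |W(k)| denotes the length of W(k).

Base case: |W(0)| = 1, and 3^{0+1} − 2 = 1.
Assume |W(m)| = 3^{m+1} − 2.
Then |W(m+1)| = 3|W(m)| + 4 = 3(3^{m+1} − 2) + 4 = 3^{m+2} − 6 + 4 = 3^{m+2} − 2.
This completes the inductive step, so |W(k)| = 3^{k+1} − 2 for all k ≥ 0.

|W(k)| = 3^{k+1} − 2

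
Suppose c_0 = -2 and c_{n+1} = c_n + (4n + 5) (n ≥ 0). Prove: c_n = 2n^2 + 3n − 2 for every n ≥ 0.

Base case: c_0 = -2, and 2·0^2 + 3·0 − 2 = -2.
Assume c_k = 2k^2 + 3k − 2.
Then c_{k+1} = c_k + (4k + 5) = (2k^2 + 3k − 2) + (4k + 5) = 2k^2 + 7k + 3,
and 2·(k+1)^2 + 3·(k+1) − 2 = 2k^2 + 7k + 3.
Hence c_n = 2n^2 + 3n − 2 for every n ≥ 0, by induction.

c_n = 2n^2 + 3n − 2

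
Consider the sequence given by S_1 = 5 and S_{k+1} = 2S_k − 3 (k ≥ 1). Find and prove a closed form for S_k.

Claim: S_k = 2^k + 3.

Base case: S_1 = 5, and 2^1 + 3 = 2 + 3 = 5.
Assume S_m = 2^m + 3 for some m ≥ 1.
Then S_{m+1} = 2S_m − 3 = 2·(2^m + 3) − 3 = 2^{m+1} + 6 − 3 = 2^{m+1} + 3.
By induction, S_k = 2^k + 3 for all k ≥ 1.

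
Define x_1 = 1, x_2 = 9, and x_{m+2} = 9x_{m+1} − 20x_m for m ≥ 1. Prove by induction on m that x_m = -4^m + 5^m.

Base cases: x_1 = 1 and -4^1 + 5^1 = 1; x_2 = 9 and -4^2 + 5^2 = 9.
Assume x_j = -4^j + 5^j for all 1 ≤ j ≤ k, where k ≥ 2.
Then x_{k+1} = 9x_k − 20x_{k−1} = 9·(-4^k + 5^k) − 20·(-4^{k−1} + 5^{k−1}) = -(9·4 − 20)4^{k−1} + (9·5 − 20)5^{k−1} = -16·4^{k−1} + 25·5^{k−1} = -4^{k+1} + 5^{k+1}.
By strong induction, x_m = -4^m + 5^m for all m ≥ 1.

x_m = -4^m + 5^m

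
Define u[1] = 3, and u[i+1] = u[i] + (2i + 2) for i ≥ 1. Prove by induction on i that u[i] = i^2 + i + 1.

Base case: u[1] = 3, and 1^2 + 1 + 1 = 3.
Assume u[k] = k^2 + k + 1.
Then u[k+1] = u[k] + (2k + 2) = (k^2 + k + 1) + (2k + 2) = k^2 + 3k + 3,
and (k+1)^2 + (k+1) + 1 = k^2 + 3k + 3.
By induction, u[i] = i^2 + i + 1 for all i ≥ 1.

u[i] = i^2 + i + 1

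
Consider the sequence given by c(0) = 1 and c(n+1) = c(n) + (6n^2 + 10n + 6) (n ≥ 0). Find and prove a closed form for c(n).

Claim: c(n) = 2n^3 + 2n^2 + 2n + 1.

Base case: c(0) = 1, and 2·0^3 + 2·0^2 + 2·0 + 1 = 1.
Assume c(j) = 2j^3 + 2j^2 + 2j + 1.
Then c(j+1) = c(j) + (6j^2 + 10j + 6) = (2j^3 + 2j^2 + 2j + 1) + (6j^2 + 10j + 6) = 2j^3 + 8j^2 + 12j + 7,
and 2·(j+1)^3 + 2·(j+1)^2 + 2·(j+1) + 1 = 2j^3 + 8j^2 + 12j + 7.
Hence c(n) = 2n^3 + 2n^2 + 2n + 1 for every n ≥ 0, by induction.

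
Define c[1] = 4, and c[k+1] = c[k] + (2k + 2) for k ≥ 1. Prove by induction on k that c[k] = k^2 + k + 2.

Base case: c[1] = 4, and 1^2 + 1 + 2 = 4.
Assume c[j] = j^2 + j + 2.
Then c[j+1] = c[j] + (2j + 2) = (j^2 + j + 2) + (2j + 2) = j^2 + 3j + 4,
and (j+1)^2 + (j+1) + 2 = j^2 + 3j + 4.
This completes the inductive step, so c[k] = k^2 + k + 2 for all k ≥ 1.

c[k] = k^2 + k + 2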